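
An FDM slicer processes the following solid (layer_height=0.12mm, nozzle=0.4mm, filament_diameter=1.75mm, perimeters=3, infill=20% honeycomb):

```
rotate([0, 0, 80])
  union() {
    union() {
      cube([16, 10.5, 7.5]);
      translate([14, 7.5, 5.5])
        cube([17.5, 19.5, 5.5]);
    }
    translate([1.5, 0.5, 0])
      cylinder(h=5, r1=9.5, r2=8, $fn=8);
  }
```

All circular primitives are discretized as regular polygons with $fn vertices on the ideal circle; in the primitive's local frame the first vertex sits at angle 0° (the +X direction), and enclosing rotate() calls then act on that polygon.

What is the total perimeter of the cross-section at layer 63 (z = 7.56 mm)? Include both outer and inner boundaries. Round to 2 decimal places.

74.00 mm

At z = 7.56 mm: the cube is not intersected at this z (z outside [0, 7.5]); the cube at (14, 7.5) is present — its section is the full 17.5×19.5 rectangle (perimeter 74.00 mm); Taking the union: only the 17.5×19.5 cube at (14, 7.5) is present, so the union is just that shape — boundary = 74.00 mm; the cone at (1.5, 0.5) does not reach this height (z outside [0, 5]); Merging all regions: only that combined region is present, so the union is just that shape — boundary = 74.00 mm; (rotated 80° about Z; rotation is an isometry so areas/perimeters/island counts are preserved). Overall, the cross-section is a single solid region. Total boundary length (outer) = 74.00 mm.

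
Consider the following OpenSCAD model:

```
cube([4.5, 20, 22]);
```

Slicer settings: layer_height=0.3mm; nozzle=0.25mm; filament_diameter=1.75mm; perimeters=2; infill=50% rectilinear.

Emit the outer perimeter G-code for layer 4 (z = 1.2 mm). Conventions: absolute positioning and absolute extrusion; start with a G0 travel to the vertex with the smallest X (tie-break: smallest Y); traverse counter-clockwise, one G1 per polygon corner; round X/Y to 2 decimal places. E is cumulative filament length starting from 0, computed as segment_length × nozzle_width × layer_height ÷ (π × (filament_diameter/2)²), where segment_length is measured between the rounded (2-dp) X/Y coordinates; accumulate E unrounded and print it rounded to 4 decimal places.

G0 X0.00 Y0.00 Z1.20
G1 X4.50 Y0.00 E0.1403
G1 X4.50 Y20.00 E0.7639
G1 X0.00 Y20.00 E0.9043
G1 X0.00 Y0.00 E1.5279

At z = 1.2 mm: the cube is present — its section is the full 4.5×20 rectangle. The outline is a single polygon with 4 vertices. Extrusion per mm of travel: 0.25 × 0.3 / (π × 0.875²) = 0.031181. Accumulating E over each segment gives final E = 1.5279.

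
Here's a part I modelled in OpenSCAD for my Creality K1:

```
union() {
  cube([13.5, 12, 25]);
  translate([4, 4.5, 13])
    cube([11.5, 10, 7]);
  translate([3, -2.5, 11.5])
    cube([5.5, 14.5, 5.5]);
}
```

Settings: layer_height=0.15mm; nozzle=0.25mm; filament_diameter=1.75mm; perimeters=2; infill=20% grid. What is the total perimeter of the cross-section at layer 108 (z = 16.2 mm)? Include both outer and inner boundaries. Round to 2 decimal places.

65.00 mm

At z = 16.2 mm: the cube is present — its section is the full 13.5×12 rectangle (perimeter 51.00 mm); the 11.5×10 cube at (4, 4.5) contributes its full rectangle (perimeter 43.00 mm); the cube at (3, -2.5) is present — its section is the full 5.5×14.5 rectangle (perimeter 40.00 mm); Taking the union: the regions partially overlap (shared area 137.25 mm²), so the edge portions inside another operand are dropped and the merged outline is re-measured after clipping — boundary = 65.00 mm. Overall, the cross-section is a single solid region. Total boundary length (outer) = 65.00 mm.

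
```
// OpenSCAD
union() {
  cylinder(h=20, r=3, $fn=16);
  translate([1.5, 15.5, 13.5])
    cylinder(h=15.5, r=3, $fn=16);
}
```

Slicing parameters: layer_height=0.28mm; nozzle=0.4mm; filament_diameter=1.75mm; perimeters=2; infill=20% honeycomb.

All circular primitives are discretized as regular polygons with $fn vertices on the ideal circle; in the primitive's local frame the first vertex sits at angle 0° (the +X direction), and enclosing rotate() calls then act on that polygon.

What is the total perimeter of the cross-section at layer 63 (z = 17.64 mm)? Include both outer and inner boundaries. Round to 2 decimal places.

37.46 mm

At z = 17.64 mm: the r=3 cylinder contributes a regular 16-gon of circumradius 3 (perimeter = 2·16·3.000·sin(180°/16) = 18.73 mm); the r=3 cylinder at (1.5, 15.5) contributes a regular 16-gon of circumradius 3 (perimeter = 2·16·3.000·sin(180°/16) = 18.73 mm); Combining (union): the 2 present regions are separate (no shared area or edge), so areas and boundary lengths simply add and each stays a separate island — boundary = 37.46 mm. Overall, the cross-section has 2 separate islands. Total boundary length (outer) = 37.46 mm.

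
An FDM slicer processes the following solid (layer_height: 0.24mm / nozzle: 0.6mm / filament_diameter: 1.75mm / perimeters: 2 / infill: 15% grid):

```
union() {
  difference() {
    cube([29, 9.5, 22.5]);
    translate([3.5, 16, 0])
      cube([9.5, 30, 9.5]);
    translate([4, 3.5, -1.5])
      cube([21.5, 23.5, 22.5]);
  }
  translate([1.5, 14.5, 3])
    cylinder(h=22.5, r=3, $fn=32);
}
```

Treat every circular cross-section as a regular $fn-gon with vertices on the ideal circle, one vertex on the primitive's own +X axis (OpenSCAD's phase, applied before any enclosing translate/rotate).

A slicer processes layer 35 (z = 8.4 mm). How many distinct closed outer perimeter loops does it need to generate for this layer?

2

At z = 8.4 mm: the cube is present — its section is the full 29×9.5 rectangle; the cube at (3.5, 16) (footprint 9.5×30) is included at this height; the cube at (4, 3.5) (footprint 21.5×23.5) is included at this height; Taking the first minus the rest: starting from the 29×9.5 cube, the 9.5×30 cube at (3.5, 16) misses the remaining region (no effect); the 21.5×23.5 cube at (4, 3.5) partially overlaps it — only the 129.00 mm² overlap (of its 505.25 mm²) is removed, clipping the outline — 1 connected region; the r=3 cylinder at (1.5, 14.5) gives a regular 32-gon of circumradius 3 (constant along its height); Taking the union: the 2 present regions are separate (no shared area or edge), so areas and boundary lengths simply add and each stays a separate island — 2 connected regions. The result has 2 disconnected regions.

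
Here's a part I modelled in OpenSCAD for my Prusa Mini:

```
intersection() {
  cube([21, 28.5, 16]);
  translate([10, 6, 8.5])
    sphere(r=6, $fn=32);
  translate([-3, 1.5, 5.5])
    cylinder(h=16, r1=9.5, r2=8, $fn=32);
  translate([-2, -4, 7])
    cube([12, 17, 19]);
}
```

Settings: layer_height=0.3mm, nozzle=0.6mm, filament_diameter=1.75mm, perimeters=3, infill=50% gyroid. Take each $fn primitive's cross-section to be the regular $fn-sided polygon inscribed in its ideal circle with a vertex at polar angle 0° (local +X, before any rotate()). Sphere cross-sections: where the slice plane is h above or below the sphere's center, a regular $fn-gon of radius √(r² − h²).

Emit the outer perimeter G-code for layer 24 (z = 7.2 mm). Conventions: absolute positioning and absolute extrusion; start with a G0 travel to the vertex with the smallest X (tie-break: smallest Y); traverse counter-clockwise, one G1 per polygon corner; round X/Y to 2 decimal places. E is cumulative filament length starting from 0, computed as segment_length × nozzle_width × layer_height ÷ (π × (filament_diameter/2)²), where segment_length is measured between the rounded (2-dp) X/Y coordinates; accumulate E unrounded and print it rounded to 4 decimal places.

At z = 7.2 mm: the 21×28.5 cube contributes its full rectangle; the r=6 sphere at (10, 6) slices to a regular 32-gon of circumradius 5.857 (√(r²−h²) with h=1.3 from center); the cone at (-3, 1.5) (r1=9.5→r2=8) has section circumradius 9.341 here — a regular 32-gon; the cube at (-2, -4) (footprint 12×17) is included at this height; Taking the intersection: the r=6 sphere at (10, 6) lies inside the 21×28.5 cube, so the common part is the r=6 sphere at (10, 6) itself; the cone at (-3, 1.5) partially overlaps the running intersection; clipping to the common part keeps 5.77 mm²; the running intersection lies inside the 12×17 cube at (-2, -4), so it is kept whole — 1 connected region. The outline is a single polygon with 12 vertices. Extrusion per mm of travel: 0.6 × 0.3 / (π × 0.875²) = 0.074835. Accumulating E over each segment gives final E = 0.9552.

G0 X4.14 Y6.00 Z7.20
G1 X4.26 Y4.86 E0.0858
G1 X4.59 Y3.76 E0.1717
G1 X5.13 Y2.75 E0.2574
G1 X5.86 Y1.86 E0.3436
G1 X6.34 Y1.47 E0.3899
G1 X6.34 Y1.50 E0.3921
G1 X6.16 Y3.32 E0.5290
G1 X5.63 Y5.07 E0.6658
G1 X4.77 Y6.69 E0.8031
G1 X4.29 Y7.27 E0.8594
G1 X4.26 Y7.14 E0.8694
G1 X4.14 Y6.00 E0.9552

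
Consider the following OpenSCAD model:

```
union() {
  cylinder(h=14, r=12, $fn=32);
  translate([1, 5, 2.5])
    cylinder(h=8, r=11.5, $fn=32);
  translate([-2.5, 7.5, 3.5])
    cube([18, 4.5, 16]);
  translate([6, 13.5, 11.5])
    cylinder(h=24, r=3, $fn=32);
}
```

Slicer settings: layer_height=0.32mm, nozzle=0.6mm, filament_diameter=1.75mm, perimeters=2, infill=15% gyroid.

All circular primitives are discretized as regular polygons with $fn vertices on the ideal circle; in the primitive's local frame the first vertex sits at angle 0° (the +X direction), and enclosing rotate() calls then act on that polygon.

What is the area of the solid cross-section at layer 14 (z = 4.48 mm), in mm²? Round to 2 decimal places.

568.96 mm²

At z = 4.48 mm: the r=12 cylinder gives a regular 32-gon of circumradius 12 (constant along its height) (area = (32/2)·12.000²·sin(360°/32) = 449.49 mm²); the cylinder at (1, 5): section is a regular 32-gon, circumradius r=11.5 (area = (32/2)·11.500²·sin(360°/32) = 412.81 mm²); the cube at (-2.5, 7.5) is present — its section is the full 18×4.5 rectangle (area 81.00 mm²); the cylinder at (6, 13.5) does not reach this height (z outside [11.5, 35.5]); Merging all regions: the regions partially overlap — summed areas 943.30 mm² minus the doubly-counted overlap 374.34 mm² gives 568.96 mm² — area = 568.96 mm². Overall, the cross-section is a single solid region. Net area = 568.96 mm².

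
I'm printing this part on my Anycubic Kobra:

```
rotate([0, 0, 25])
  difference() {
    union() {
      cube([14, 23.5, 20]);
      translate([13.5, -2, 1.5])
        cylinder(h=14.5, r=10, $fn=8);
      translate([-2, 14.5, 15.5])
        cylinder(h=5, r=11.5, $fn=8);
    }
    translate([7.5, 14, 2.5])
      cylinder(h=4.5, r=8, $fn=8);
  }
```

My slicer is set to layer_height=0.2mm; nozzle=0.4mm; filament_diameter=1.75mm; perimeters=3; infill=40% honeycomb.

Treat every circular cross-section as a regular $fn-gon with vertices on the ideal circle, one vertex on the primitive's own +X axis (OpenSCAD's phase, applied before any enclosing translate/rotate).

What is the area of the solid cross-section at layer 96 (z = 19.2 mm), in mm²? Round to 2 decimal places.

563.75 mm²

At z = 19.2 mm: the cube is present — its section is the full 14×23.5 rectangle (area 329.00 mm²); the cylinder at (13.5, -2) is not intersected at this z (z outside [1.5, 16]); the r=11.5 cylinder at (-2, 14.5) gives a regular 8-gon of circumradius 11.5 (constant along its height) (area = (8/2)·11.500²·sin(360°/8) = 374.06 mm²); Merging all regions: the regions partially overlap — summed areas 703.06 mm² minus the doubly-counted overlap 139.31 mm² gives 563.75 mm² — area = 563.75 mm²; the cylinder at (7.5, 14) is not intersected at this z (z outside [2.5, 7]); After the difference (first − rest): none of the subtracted shapes is present at this height, so the result so far is unchanged — area = 563.75 mm²; (whole slice rotated 25° about Z — lengths, areas and connectivity unchanged). Overall, the cross-section is a single solid region. Net area = 563.75 mm².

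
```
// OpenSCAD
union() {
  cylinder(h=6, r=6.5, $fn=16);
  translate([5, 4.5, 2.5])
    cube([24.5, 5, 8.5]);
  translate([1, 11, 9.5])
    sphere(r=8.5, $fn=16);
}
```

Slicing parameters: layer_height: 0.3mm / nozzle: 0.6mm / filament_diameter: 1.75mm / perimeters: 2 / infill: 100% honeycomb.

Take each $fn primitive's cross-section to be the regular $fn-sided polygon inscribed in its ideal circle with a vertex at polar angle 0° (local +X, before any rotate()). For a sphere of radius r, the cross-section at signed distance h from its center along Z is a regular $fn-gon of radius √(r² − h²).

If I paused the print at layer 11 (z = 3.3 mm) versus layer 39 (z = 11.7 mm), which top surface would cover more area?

Layer 11 (z = 3.3): the r=6.5 cylinder gives a regular 16-gon of circumradius 6.5 (constant along its height) (area = (16/2)·6.500²·sin(360°/16) = 129.35 mm²); the cube at (5, 4.5) is present — its section is the full 24.5×5 rectangle (area 122.50 mm²); the sphere at (1, 11): section is a regular 16-gon, circumradius = √(r²−h²) = √(8.5²−6.2²) = 5.815 (area = (16/2)·5.815²·sin(360°/16) = 103.51 mm²); Combining (union): the regions partially overlap — summed areas 355.36 mm² minus the doubly-counted overlap 6.24 mm² gives 349.11 mm² — area = 349.11 mm². So its area = 349.11 mm². Layer 39 (z = 11.7): the cylinder is not intersected at this z (z outside [0, 6]); the cube at (5, 4.5) does not reach this height (z outside [2.5, 11]); the r=8.5 sphere at (1, 11) contributes a regular 16-gon of circumradius √(8.5²−2.2²) = 8.210 (area = (16/2)·8.210²·sin(360°/16) = 206.37 mm²); Taking the union: only the r=8.5 sphere at (1, 11) is present, so the union is just that shape — area = 206.37 mm². So its area = 206.37 mm². Layer 11 is larger (349.11 vs 206.37 mm²).

layer 11 (z = 3.3 mm)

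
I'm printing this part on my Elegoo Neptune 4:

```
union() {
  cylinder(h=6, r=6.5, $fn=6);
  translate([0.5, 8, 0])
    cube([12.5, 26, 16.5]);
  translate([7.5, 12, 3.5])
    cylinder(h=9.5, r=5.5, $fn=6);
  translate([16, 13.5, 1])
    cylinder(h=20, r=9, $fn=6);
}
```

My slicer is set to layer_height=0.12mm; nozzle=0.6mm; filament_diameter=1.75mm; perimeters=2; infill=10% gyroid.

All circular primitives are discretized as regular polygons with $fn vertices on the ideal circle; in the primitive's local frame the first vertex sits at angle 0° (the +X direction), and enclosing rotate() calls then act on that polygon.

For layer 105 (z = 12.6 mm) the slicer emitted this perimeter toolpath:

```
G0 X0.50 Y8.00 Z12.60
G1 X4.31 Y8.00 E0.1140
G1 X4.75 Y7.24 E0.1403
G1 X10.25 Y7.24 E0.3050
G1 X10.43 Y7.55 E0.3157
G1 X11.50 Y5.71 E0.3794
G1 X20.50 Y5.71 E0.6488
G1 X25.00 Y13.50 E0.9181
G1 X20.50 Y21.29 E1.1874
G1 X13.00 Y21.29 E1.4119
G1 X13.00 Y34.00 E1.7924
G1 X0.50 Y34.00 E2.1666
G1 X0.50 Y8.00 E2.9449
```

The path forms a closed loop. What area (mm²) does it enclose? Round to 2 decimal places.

486.26 mm²

Apply the shoelace formula to the sequence of (X, Y) vertices; enclosed area = 486.26 mm².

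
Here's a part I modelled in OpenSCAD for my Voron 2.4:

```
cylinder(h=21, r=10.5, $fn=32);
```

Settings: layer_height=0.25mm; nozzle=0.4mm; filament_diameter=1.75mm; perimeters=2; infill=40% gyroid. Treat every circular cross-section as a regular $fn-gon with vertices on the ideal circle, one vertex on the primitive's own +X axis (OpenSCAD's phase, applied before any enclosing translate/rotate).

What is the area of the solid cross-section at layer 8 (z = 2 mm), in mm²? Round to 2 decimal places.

At z = 2 mm: the cylinder: section is a regular 32-gon, circumradius r=10.5 (area = (32/2)·10.500²·sin(360°/32) = 344.14 mm²). Overall, the cross-section is a single solid region. Net area = 344.14 mm².

344.14 mm²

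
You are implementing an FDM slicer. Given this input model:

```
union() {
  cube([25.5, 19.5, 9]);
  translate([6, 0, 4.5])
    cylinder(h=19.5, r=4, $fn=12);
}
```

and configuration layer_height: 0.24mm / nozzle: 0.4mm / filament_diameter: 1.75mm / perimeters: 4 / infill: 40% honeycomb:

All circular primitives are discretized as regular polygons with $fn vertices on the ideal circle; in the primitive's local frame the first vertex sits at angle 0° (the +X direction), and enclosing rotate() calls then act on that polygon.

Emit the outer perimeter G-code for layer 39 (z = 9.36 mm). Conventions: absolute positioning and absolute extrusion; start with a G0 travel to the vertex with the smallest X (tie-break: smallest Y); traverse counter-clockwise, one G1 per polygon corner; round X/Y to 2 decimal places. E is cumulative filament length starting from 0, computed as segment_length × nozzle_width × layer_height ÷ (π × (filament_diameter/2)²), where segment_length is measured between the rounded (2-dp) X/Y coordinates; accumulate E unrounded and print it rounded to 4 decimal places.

At z = 9.36 mm: the cube is absent (z outside [0, 9]); the r=4 cylinder at (6, 0) gives a regular 12-gon of circumradius 4 (constant along its height); Merging all regions: only the r=4 cylinder at (6, 0) is present, so the union is just that shape — 1 connected region. The outline is a single polygon with 12 vertices. Extrusion per mm of travel: 0.4 × 0.24 / (π × 0.875²) = 0.039912. Accumulating E over each segment gives final E = 0.9911.

G0 X2.00 Y0.00 Z9.36
G1 X2.54 Y-2.00 E0.0827
G1 X4.00 Y-3.46 E0.1651
G1 X6.00 Y-4.00 E0.2478
G1 X8.00 Y-3.46 E0.3305
G1 X9.46 Y-2.00 E0.4129
G1 X10.00 Y0.00 E0.4955
G1 X9.46 Y2.00 E0.5782
G1 X8.00 Y3.46 E0.6606
G1 X6.00 Y4.00 E0.7433
G1 X4.00 Y3.46 E0.8260
G1 X2.54 Y2.00 E0.9084
G1 X2.00 Y0.00 E0.9911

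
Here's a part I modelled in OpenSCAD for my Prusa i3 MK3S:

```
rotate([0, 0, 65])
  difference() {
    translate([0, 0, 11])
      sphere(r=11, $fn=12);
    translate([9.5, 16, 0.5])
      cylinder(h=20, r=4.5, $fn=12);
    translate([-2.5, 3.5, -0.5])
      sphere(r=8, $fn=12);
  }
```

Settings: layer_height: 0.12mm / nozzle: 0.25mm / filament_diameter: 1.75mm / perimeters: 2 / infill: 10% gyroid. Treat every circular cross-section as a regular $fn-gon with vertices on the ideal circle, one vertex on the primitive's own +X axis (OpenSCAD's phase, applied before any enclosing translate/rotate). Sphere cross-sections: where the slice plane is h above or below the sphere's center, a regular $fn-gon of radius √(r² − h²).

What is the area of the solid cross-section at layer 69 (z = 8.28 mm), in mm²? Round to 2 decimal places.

340.80 mm²

At z = 8.28 mm: the r=11 sphere contributes a regular 12-gon of circumradius √(11²−2.72²) = 10.658 (area = (12/2)·10.658²·sin(360°/12) = 340.80 mm²); the cylinder at (9.5, 16): section is a regular 12-gon, circumradius r=4.5 (area = (12/2)·4.500²·sin(360°/12) = 60.75 mm²); the sphere at (-2.5, 3.5) is not intersected at this z (|z−center|=8.780 > r=8); Taking the first minus the rest: starting from the r=11 sphere (340.80 mm²), the r=4.5 cylinder at (9.5, 16) misses the remaining region (no effect) — area = 340.80 mm²; (whole slice rotated 65° about Z — lengths, areas and connectivity unchanged). Overall, the cross-section is a single solid region. Net area = 340.80 mm².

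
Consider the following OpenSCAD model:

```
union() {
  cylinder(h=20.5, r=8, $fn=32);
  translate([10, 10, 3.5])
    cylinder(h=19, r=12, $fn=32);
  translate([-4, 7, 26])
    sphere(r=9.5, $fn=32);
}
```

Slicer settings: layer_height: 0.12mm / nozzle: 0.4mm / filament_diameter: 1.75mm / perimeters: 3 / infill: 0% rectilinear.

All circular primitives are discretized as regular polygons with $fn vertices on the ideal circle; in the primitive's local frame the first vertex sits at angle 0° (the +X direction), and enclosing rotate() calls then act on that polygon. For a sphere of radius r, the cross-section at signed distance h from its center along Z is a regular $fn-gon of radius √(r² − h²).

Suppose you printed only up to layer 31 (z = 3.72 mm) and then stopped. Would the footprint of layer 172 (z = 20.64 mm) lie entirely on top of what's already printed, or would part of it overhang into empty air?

part overhangs

Compare the two slices. At z = 3.72: the r=8 cylinder contributes a regular 32-gon of circumradius 8 (area = (32/2)·8.000²·sin(360°/32) = 199.77 mm²); the r=12 cylinder at (10, 10) gives a regular 32-gon of circumradius 12 (constant along its height) (area = (32/2)·12.000²·sin(360°/32) = 449.49 mm²); the sphere at (-4, 7) is absent (|z−center|=22.280 > r=9.5); Combining (union): the regions partially overlap — summed areas 649.26 mm² minus the doubly-counted overlap 54.38 mm² gives 594.88 mm² — area = 594.88 mm². At z = 20.64: the cylinder is absent (z outside [0, 20.5]); the r=12 cylinder at (10, 10) contributes a regular 32-gon of circumradius 12 (area = (32/2)·12.000²·sin(360°/32) = 449.49 mm²); the r=9.5 sphere at (-4, 7) contributes a regular 32-gon of circumradius √(9.5²−5.36²) = 7.843 (area = (32/2)·7.843²·sin(360°/32) = 192.03 mm²); Taking the union: the regions partially overlap — summed areas 641.52 mm² minus the doubly-counted overlap 49.57 mm² gives 591.95 mm² — area = 591.95 mm². Checking containment: at z = 20.64 the cross-section extends beyond the z = 3.72 cross-section by about 91.13 mm².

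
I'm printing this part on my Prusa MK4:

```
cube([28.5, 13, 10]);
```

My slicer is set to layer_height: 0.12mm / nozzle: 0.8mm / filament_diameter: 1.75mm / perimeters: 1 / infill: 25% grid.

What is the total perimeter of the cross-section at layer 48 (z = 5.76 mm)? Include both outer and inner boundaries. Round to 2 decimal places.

At z = 5.76 mm: the cube (footprint 28.5×13) is included at this height (perimeter 83.00 mm). Overall, the cross-section is a single solid region. Total boundary length (outer) = 83.00 mm.

83.00 mm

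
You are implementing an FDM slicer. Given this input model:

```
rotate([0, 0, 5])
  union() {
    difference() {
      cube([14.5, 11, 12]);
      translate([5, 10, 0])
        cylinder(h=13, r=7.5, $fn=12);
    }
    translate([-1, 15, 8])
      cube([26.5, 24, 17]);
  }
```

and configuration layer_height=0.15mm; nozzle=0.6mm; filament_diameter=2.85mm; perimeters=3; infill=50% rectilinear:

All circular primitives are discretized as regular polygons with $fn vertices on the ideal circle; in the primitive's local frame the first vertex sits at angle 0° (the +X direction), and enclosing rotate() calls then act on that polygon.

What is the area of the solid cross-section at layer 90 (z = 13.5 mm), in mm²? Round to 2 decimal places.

At z = 13.5 mm: the cube is not intersected at this z (z outside [0, 12]); the cylinder at (5, 10) is absent (z outside [0, 13]); After the difference (first − rest): the first operand is absent here, so nothing remains; the 26.5×24 cube at (-1, 15) contributes its full rectangle (area 636.00 mm²); Merging all regions: only the 26.5×24 cube at (-1, 15) is present, so the union is just that shape — area = 636.00 mm²; (whole slice rotated 5° about Z — lengths, areas and connectivity unchanged). Overall, the cross-section is a single solid region. Net area = 636.00 mm².

636.00 mm²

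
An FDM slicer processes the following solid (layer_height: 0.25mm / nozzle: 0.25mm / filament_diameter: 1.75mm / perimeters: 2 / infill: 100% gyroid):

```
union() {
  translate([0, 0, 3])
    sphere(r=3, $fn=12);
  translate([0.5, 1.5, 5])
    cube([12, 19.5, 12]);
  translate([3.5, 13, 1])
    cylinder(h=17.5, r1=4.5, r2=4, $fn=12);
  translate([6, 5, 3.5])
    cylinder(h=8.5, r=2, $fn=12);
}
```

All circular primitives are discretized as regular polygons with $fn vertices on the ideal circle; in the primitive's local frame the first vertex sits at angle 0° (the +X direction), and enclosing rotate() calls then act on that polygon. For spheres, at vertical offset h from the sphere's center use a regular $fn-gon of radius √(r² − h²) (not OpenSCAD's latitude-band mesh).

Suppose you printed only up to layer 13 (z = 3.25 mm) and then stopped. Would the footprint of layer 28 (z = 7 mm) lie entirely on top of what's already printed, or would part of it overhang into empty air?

part overhangs

Compare the two slices. At z = 3.25: the sphere: section is a regular 12-gon, circumradius = √(r²−h²) = √(3²−0.25²) = 2.990 (area = (12/2)·2.990²·sin(360°/12) = 26.81 mm²); the cube at (0.5, 1.5) is absent (z outside [5, 17]); the cone at (3.5, 13) (r1=4.5→r2=4) has section circumradius 4.436 here — a regular 12-gon (area = (12/2)·4.436²·sin(360°/12) = 59.03 mm²); the cylinder at (6, 5) does not reach this height (z outside [3.5, 12]); Taking the union: the 2 present regions are separate (no shared area or edge), so areas and boundary lengths simply add and each stays a separate island — area = 85.84 mm². At z = 7: the sphere is not intersected at this z (|z−center|=4.000 > r=3); the 12×19.5 cube at (0.5, 1.5) contributes its full rectangle (area 234.00 mm²); the cone at (3.5, 13): at t=0.343 of its height the radius interpolates to r₁+(r₂−r₁)t = 4.329, giving a regular 12-gon of that circumradius (area = (12/2)·4.329²·sin(360°/12) = 56.21 mm²); the cylinder at (6, 5): section is a regular 12-gon, circumradius r=2 (area = (12/2)·2.000²·sin(360°/12) = 12.00 mm²); Taking the union: the regions partially overlap — summed areas 302.21 mm² minus the doubly-counted overlap 63.15 mm² gives 239.06 mm² — area = 239.06 mm². Checking containment: at z = 7 the cross-section extends beyond the z = 3.25 cross-section by about 178.92 mm².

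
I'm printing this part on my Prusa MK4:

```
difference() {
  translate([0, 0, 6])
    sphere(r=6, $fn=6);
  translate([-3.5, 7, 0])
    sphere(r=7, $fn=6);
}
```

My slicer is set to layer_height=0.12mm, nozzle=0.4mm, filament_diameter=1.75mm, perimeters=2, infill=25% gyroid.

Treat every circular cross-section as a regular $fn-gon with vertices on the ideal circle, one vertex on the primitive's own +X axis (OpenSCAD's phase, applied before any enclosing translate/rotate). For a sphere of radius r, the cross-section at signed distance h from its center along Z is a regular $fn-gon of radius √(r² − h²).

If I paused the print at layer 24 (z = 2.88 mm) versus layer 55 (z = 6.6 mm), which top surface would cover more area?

layer 55 (z = 6.6 mm)

Layer 24 (z = 2.88): the r=6 sphere contributes a regular 6-gon of circumradius √(6²−3.12²) = 5.125 (area = (6/2)·5.125²·sin(360°/6) = 68.24 mm²); the r=7 sphere at (-3.5, 7) contributes a regular 6-gon of circumradius √(7²−2.88²) = 6.380 (area = (6/2)·6.380²·sin(360°/6) = 105.76 mm²); Subtracting the remaining from the first: starting from the r=6 sphere (68.24 mm²), the r=7 sphere at (-3.5, 7) partially overlaps it — only the 11.75 mm² overlap (of its 105.76 mm²) is removed, clipping the outline — area = 56.49 mm². So its area = 56.49 mm². Layer 55 (z = 6.6): the r=6 sphere contributes a regular 6-gon of circumradius √(6²−0.6²) = 5.970 (area = (6/2)·5.970²·sin(360°/6) = 92.60 mm²); the sphere at (-3.5, 7): section is a regular 6-gon, circumradius = √(r²−h²) = √(7²−6.6²) = 2.332 (area = (6/2)·2.332²·sin(360°/6) = 14.13 mm²); Subtracting the remaining from the first: starting from the r=6 sphere (92.60 mm²), the r=7 sphere at (-3.5, 7) partially overlaps it — only the 0.14 mm² overlap (of its 14.13 mm²) is removed, clipping the outline — area = 92.45 mm². So its area = 92.45 mm². Layer 55 is larger (92.45 vs 56.49 mm²).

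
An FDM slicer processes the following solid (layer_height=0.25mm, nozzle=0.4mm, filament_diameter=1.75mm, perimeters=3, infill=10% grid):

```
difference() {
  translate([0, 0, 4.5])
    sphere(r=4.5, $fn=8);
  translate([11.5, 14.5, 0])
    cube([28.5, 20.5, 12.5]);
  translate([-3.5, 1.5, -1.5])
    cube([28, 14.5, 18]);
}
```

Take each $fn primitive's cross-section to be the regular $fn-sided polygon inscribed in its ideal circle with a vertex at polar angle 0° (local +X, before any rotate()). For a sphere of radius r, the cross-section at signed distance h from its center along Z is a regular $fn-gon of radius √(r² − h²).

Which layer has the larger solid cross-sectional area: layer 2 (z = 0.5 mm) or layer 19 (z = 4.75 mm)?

layer 19 (z = 4.75 mm)

Layer 2 (z = 0.5): the r=4.5 sphere slices to a regular 8-gon of circumradius 2.062 (√(r²−h²) with h=4 from center) (area = (8/2)·2.062²·sin(360°/8) = 12.02 mm²); the cube at (11.5, 14.5) is present — its section is the full 28.5×20.5 rectangle (area 584.25 mm²); the cube at (-3.5, 1.5) is present — its section is the full 28×14.5 rectangle (area 406.00 mm²); After the difference (first − rest): starting from the r=4.5 sphere (12.02 mm²), the 28.5×20.5 cube at (11.5, 14.5) misses the remaining region (no effect); the 28×14.5 cube at (-3.5, 1.5) partially overlaps it — only the 0.76 mm² overlap (of its 406.00 mm²) is removed, clipping the outline — area = 11.26 mm². So its area = 11.26 mm². Layer 19 (z = 4.75): the r=4.5 sphere slices to a regular 8-gon of circumradius 4.493 (√(r²−h²) with h=0.25 from center) (area = (8/2)·4.493²·sin(360°/8) = 57.10 mm²); the cube at (11.5, 14.5) (footprint 28.5×20.5) is included at this height (area 584.25 mm²); the cube at (-3.5, 1.5) is present — its section is the full 28×14.5 rectangle (area 406.00 mm²); Taking the first minus the rest: starting from the r=4.5 sphere (57.10 mm²), the 28.5×20.5 cube at (11.5, 14.5) misses the remaining region (no effect); the 28×14.5 cube at (-3.5, 1.5) partially overlaps it — only the 15.84 mm² overlap (of its 406.00 mm²) is removed, clipping the outline — area = 41.26 mm². So its area = 41.26 mm². Layer 19 is larger (41.26 vs 11.26 mm²).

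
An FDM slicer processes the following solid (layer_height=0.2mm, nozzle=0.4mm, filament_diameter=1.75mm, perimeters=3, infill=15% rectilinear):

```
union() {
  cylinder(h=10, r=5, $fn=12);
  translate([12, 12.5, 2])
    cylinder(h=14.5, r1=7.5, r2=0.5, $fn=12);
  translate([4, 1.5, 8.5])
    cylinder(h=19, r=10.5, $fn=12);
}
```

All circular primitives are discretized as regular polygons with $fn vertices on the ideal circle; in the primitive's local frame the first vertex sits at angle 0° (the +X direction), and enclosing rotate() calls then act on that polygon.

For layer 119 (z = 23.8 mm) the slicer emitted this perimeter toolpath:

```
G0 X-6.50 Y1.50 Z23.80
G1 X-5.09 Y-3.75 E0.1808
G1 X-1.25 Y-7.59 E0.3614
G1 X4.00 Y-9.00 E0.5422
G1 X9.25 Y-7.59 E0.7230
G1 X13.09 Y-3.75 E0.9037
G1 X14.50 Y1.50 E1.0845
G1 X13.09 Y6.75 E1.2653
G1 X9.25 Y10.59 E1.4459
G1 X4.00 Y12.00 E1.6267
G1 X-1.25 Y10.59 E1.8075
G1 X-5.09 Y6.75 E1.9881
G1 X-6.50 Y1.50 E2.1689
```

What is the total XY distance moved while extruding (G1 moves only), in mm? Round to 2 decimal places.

Sum the Euclidean lengths of each G1 segment: total = 65.21 mm.

65.21 mm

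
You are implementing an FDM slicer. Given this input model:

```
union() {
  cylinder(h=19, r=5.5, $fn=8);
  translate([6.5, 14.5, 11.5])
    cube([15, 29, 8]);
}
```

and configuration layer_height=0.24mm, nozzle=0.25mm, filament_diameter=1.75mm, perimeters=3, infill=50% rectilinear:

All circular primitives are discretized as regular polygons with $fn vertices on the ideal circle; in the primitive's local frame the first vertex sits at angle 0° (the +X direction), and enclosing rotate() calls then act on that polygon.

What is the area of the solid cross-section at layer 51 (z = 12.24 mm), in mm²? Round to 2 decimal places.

At z = 12.24 mm: the r=5.5 cylinder contributes a regular 8-gon of circumradius 5.5 (area = (8/2)·5.500²·sin(360°/8) = 85.56 mm²); the 15×29 cube at (6.5, 14.5) contributes its full rectangle (area 435.00 mm²); Merging all regions: the 2 present regions are separate (no shared area or edge), so areas and boundary lengths simply add and each stays a separate island — area = 520.56 mm². Overall, the cross-section has 2 separate islands. Net area = 520.56 mm².

520.56 mm²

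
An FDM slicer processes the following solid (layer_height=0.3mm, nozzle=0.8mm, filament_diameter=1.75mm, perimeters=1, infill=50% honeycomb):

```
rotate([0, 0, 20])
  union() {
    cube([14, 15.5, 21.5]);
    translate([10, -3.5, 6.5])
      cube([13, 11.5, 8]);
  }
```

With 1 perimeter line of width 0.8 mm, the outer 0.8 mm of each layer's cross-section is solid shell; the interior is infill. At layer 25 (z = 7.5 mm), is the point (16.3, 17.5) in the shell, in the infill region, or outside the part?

outside

At z = 7.5 mm: the cube (footprint 14×15.5) is included at this height; the 13×11.5 cube at (10, -3.5) contributes its full rectangle; Merging all regions: the regions partially overlap (shared area 32.00 mm²), so overlapping operands fuse into one piece — 1 connected region; (whole slice rotated 20° about Z — lengths, areas and connectivity unchanged). Overall, the cross-section is a single solid region. Undo the 20° rotation: the query point maps to (21.302, 10.870) in the un-rotated model frame. The nearest boundary edge runs (14.00, 8.00)→(23.00, 8.00); distance from the point to it = 2.87 mm. The point is not inside any of the regions above, so it lies outside the cross-section (2.87 mm from the nearest boundary).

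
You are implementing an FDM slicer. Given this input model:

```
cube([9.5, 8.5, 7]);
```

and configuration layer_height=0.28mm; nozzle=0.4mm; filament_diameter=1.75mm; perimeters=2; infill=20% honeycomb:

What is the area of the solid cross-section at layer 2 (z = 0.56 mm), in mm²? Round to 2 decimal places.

80.75 mm²

At z = 0.56 mm: the 9.5×8.5 cube contributes its full rectangle (area 80.75 mm²). Overall, the cross-section is a single solid region. Net area = 80.75 mm².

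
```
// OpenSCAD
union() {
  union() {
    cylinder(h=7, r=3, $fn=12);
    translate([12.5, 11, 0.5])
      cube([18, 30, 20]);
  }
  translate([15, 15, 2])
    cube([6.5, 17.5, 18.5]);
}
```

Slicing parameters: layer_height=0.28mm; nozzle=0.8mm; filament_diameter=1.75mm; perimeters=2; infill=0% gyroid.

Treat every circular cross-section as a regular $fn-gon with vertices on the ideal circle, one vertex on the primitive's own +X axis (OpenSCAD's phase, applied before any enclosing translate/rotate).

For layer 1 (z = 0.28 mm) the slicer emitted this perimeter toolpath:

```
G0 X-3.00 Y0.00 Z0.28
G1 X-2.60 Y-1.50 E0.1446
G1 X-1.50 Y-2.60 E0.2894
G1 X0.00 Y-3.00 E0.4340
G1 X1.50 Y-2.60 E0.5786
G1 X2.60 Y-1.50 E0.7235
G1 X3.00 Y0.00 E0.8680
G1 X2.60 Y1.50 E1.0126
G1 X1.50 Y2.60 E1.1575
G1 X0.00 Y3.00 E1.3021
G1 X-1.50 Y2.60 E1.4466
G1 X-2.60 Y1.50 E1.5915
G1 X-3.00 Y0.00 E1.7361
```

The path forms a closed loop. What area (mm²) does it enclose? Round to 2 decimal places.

Apply the shoelace formula to the sequence of (X, Y) vertices; enclosed area = 27.02 mm².

27.02 mm²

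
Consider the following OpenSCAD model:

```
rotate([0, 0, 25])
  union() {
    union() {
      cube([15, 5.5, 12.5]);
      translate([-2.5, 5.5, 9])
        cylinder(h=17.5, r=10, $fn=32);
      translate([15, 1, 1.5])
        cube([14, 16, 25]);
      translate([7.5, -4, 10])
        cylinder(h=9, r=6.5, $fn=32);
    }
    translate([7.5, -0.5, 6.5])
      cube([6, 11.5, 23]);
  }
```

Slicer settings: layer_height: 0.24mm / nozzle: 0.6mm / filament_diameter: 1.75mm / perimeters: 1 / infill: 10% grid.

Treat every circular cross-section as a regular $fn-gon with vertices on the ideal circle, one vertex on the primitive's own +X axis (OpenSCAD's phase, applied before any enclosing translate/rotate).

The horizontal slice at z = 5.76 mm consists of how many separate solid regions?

At z = 5.76 mm: the 15×5.5 cube contributes its full rectangle; the cylinder at (-2.5, 5.5) does not reach this height (z outside [9, 26.5]); the 14×16 cube at (15, 1) contributes its full rectangle; the cylinder at (7.5, -4) does not reach this height (z outside [10, 19]); Combining (union): the 2 present regions share edge segments without overlapping in area, so areas simply add but the touching pieces fuse into one outline (the shared edge portions become interior and drop out of the boundary) — 1 connected region; the cube at (7.5, -0.5) does not reach this height (z outside [6.5, 29.5]); Taking the union: only the result so far is present, so the union is just that shape — 1 connected region; (rotated 25° about Z; rotation is an isometry so areas/perimeters/island counts are preserved). The result has 1 disconnected region.

1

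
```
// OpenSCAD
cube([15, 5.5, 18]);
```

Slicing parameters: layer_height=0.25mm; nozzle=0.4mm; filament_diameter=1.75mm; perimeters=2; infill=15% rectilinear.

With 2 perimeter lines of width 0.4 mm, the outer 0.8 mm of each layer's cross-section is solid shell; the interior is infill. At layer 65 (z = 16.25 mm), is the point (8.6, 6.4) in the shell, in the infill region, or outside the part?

At z = 16.25 mm: the 15×5.5 cube contributes its full rectangle. Overall, the cross-section is a single solid region. The nearest boundary edge runs (15.00, 5.50)→(0.00, 5.50); distance from the point to it = 0.90 mm. The point is not inside any of the regions above, so it lies outside the cross-section (0.90 mm from the nearest boundary).

outside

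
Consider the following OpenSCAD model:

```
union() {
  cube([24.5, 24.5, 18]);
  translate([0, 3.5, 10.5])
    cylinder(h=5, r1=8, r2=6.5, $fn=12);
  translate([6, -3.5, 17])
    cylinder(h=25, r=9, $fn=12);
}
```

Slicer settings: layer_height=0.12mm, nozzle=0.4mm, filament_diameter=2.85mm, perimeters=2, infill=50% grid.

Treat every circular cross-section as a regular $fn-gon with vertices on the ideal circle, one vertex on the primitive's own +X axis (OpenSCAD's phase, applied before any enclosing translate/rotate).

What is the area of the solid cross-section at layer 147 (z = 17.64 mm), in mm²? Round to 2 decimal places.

At z = 17.64 mm: the 24.5×24.5 cube contributes its full rectangle (area 600.25 mm²); the cone at (0, 3.5) is absent (z outside [10.5, 15.5]); the r=9 cylinder at (6, -3.5) gives a regular 12-gon of circumradius 9 (constant along its height) (area = (12/2)·9.000²·sin(360°/12) = 243.00 mm²); Taking the union: the regions partially overlap — summed areas 843.25 mm² minus the doubly-counted overlap 58.24 mm² gives 785.01 mm² — area = 785.01 mm². Overall, the cross-section is a single solid region. Net area = 785.01 mm².

785.01 mm²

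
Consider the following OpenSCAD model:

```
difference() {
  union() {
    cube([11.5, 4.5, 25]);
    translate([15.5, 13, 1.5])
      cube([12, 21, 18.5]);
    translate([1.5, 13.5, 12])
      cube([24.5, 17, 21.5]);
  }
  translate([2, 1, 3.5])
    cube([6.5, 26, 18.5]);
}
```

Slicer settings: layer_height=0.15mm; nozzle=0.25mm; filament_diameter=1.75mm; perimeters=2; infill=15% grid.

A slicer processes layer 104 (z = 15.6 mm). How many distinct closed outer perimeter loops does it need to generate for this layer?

At z = 15.6 mm: the cube (footprint 11.5×4.5) is included at this height; the 12×21 cube at (15.5, 13) contributes its full rectangle; the 24.5×17 cube at (1.5, 13.5) contributes its full rectangle; Combining (union): the regions partially overlap (shared area 178.50 mm²), so overlapping operands fuse into one piece — 2 connected regions; the 6.5×26 cube at (2, 1) contributes its full rectangle; Subtracting the remaining from the first: starting from that combined region, the 6.5×26 cube at (2, 1) partially overlaps it — only the 110.50 mm² overlap (of its 169.00 mm²) is removed, clipping the outline — 2 connected regions. The result has 2 disconnected regions.

2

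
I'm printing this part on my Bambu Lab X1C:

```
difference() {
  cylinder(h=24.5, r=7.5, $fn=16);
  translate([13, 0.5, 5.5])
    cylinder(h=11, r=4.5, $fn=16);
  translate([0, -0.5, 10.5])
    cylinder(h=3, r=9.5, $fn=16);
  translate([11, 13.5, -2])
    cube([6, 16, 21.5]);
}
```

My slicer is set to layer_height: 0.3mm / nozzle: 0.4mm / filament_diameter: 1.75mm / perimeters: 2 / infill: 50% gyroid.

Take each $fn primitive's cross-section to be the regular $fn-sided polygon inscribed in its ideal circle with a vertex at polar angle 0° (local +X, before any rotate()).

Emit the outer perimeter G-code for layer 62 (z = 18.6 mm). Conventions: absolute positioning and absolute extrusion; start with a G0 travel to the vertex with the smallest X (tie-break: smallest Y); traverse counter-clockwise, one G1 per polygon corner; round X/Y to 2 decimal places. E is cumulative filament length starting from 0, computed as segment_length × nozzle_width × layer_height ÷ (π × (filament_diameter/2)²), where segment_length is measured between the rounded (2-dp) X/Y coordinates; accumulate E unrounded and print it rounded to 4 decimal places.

G0 X-7.50 Y0.00 Z18.60
G1 X-6.93 Y-2.87 E0.1460
G1 X-5.30 Y-5.30 E0.2920
G1 X-2.87 Y-6.93 E0.4379
G1 X0.00 Y-7.50 E0.5839
G1 X2.87 Y-6.93 E0.7299
G1 X5.30 Y-5.30 E0.8759
G1 X6.93 Y-2.87 E1.0219
G1 X7.50 Y0.00 E1.1679
G1 X6.93 Y2.87 E1.3138
G1 X5.30 Y5.30 E1.4598
G1 X2.87 Y6.93 E1.6058
G1 X0.00 Y7.50 E1.7518
G1 X-2.87 Y6.93 E1.8978
G1 X-5.30 Y5.30 E2.0437
G1 X-6.93 Y2.87 E2.1897
G1 X-7.50 Y0.00 E2.3357

At z = 18.6 mm: the r=7.5 cylinder contributes a regular 16-gon of circumradius 7.5; the cylinder at (13, 0.5) does not reach this height (z outside [5.5, 16.5]); the cylinder at (0, -0.5) is absent (z outside [10.5, 13.5]); the cube at (11, 13.5) is present — its section is the full 6×16 rectangle; Taking the first minus the rest: starting from the r=7.5 cylinder, the 6×16 cube at (11, 13.5) misses the remaining region (no effect) — 1 connected region. The outline is a single polygon with 16 vertices. Extrusion per mm of travel: 0.4 × 0.3 / (π × 0.875²) = 0.049890. Accumulating E over each segment gives final E = 2.3357.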